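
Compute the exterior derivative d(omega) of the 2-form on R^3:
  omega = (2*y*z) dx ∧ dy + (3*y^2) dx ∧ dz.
d(omega) = (-4*y) dx ∧ dy ∧ dz

For a 2-form omega = sum_{i<j} g_{ij} dx_i ∧ dx_j, the exterior derivative is
  d(omega) = sum_{i<j} d(g_{ij}) ∧ dx_i ∧ dx_j = sum_{i<j, k} (∂g_{ij}/∂x_k) dx_k ∧ dx_i ∧ dx_j.
Expand each term, using dx_k ∧ dx_i ∧ dx_j = sgn(permutation) dx_{(a)} ∧ dx_{(b)} ∧ dx_{(c)} with (a < b < c) sorted:
  d(2*y*z) includes (∂/∂z)(2*y*z) dz = (2*y) dz, which multiplied by dx ∧ dy gives (2*y) dx ∧ dy ∧ dz
  d(3*y^2) includes (∂/∂y)(3*y^2) dy = (6*y) dy, which multiplied by dx ∧ dz gives (-6*y) dx ∧ dy ∧ dz
Collecting like 3-forms: d(omega) = (-4*y) dx ∧ dy ∧ dz.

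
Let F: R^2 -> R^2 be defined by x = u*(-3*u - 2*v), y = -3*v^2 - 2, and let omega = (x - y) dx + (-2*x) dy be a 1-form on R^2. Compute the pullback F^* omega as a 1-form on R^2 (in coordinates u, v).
F^* omega = (18*u^3 + 18*u^2*v - 14*u*v^2 - 12*u - 6*v^3 - 4*v) du + (2*u*(3*u^2 - 16*u*v - 15*v^2 - 2)) dv

Using F^*(f dg) = (f ∘ F) d(g ∘ F), substitute each coordinate x_i by F_i(u, v) in f_i, and replace dx_i by d F_i = (∂F_i/∂u) du + (∂F_i/∂v) dv.
  For the x component: f_1(F) = -3*u^2 - 2*u*v + 3*v^2 + 2; d F_1 = (-6*u - 2*v) du + (-2*u) dv
  For the y component: f_2(F) = 2*u*(3*u + 2*v); d F_2 = (0) du + (-6*v) dv
Combining and collecting du, dv coefficients:
  coeff of du: 18*u^3 + 18*u^2*v - 14*u*v^2 - 12*u - 6*v^3 - 4*v
  coeff of dv: 2*u*(3*u^2 - 16*u*v - 15*v^2 - 2)
F^* omega = (18*u^3 + 18*u^2*v - 14*u*v^2 - 12*u - 6*v^3 - 4*v) du + (2*u*(3*u^2 - 16*u*v - 15*v^2 - 2)) dv.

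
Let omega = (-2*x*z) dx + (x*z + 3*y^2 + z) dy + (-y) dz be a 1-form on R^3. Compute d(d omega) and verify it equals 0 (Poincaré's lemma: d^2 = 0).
d(d omega) = 0

Step 1: d omega = sum_{i<j} (∂f_j/∂x_i - ∂f_i/∂x_j) dx_i ∧ dx_j:
  coeff of dx ∧ dy: z
  coeff of dx ∧ dz: 2*x
  coeff of dy ∧ dz: -x - 2
Step 2: Apply d again to each 2-form coefficient. The only possible 3-form in R^3 is dx ∧ dy ∧ dz, with coefficient
  ∂(coeff of dy∧dz)/∂x - ∂(coeff of dx∧dz)/∂y + ∂(coeff of dx∧dy)/∂z
  = ∂/∂x (-x - 2) - ∂/∂y (2*x) + ∂/∂z (z).
Each of these terms simplifies to sums of mixed partials that cancel in pairs. The result is 0 (by equality of mixed partials for smooth functions — Schwarz / Clairaut).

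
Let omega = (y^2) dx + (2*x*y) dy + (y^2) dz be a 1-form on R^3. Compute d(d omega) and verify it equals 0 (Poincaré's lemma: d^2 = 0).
d(d omega) = 0

Step 1: d omega = sum_{i<j} (∂f_j/∂x_i - ∂f_i/∂x_j) dx_i ∧ dx_j:
  coeff of dx ∧ dy: 0
  coeff of dx ∧ dz: 0
  coeff of dy ∧ dz: 2*y
Step 2: Apply d again to each 2-form coefficient. The only possible 3-form in R^3 is dx ∧ dy ∧ dz, with coefficient
  ∂(coeff of dy∧dz)/∂x - ∂(coeff of dx∧dz)/∂y + ∂(coeff of dx∧dy)/∂z
  = ∂/∂x (2*y) - ∂/∂y (0) + ∂/∂z (0).
Each of these terms simplifies to sums of mixed partials that cancel in pairs. The result is 0 (by equality of mixed partials for smooth functions — Schwarz / Clairaut).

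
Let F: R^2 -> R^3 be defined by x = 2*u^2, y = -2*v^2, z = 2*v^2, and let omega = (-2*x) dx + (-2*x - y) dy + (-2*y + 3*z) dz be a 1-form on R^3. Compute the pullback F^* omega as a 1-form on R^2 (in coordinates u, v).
F^* omega = (-16*u^3) du + (16*v*(u^2 + 2*v^2)) dv

Using F^*(f dg) = (f ∘ F) d(g ∘ F), substitute each coordinate x_i by F_i(u, v) in f_i, and replace dx_i by d F_i = (∂F_i/∂u) du + (∂F_i/∂v) dv.
  For the x component: f_1(F) = -4*u^2; d F_1 = (4*u) du + (0) dv
  For the y component: f_2(F) = -4*u^2 + 2*v^2; d F_2 = (0) du + (-4*v) dv
  For the z component: f_3(F) = 10*v^2; d F_3 = (0) du + (4*v) dv
Combining and collecting du, dv coefficients:
  coeff of du: -16*u^3
  coeff of dv: 16*v*(u^2 + 2*v^2)
F^* omega = (-16*u^3) du + (16*v*(u^2 + 2*v^2)) dv.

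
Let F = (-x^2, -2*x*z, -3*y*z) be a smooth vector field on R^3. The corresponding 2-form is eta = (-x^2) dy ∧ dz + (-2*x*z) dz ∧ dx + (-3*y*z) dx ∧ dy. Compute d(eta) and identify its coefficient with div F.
d(eta) = (-2*x - 3*y) dx ∧ dy ∧ dz; div F = -2*x - 3*y

For a 2-form in R^3 of the form above, applying d gives a 3-form with coefficient ∂P/∂x + ∂Q/∂y + ∂R/∂z:
  ∂P/∂x = -2*x
  ∂Q/∂y = 0
  ∂R/∂z = -3*y
Sum = -2*x - 3*y, which is exactly div F.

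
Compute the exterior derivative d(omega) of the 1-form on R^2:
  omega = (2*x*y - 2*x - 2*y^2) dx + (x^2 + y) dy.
d(omega) = (4*y) dx ∧ dy

For a 1-form omega = sum_i f_i dx_i, the exterior derivative is
  d(omega) = sum_{i < j} (∂f_j/∂x_i - ∂f_i/∂x_j) dx_i ∧ dx_j.
  coefficient of dx ∧ dy: ∂f_2/∂x - ∂f_1/∂y = ∂(x^2 + y)/∂x - ∂(2*x*y - 2*x - 2*y^2)/∂y = 4*y
Assembling: d(omega) = (4*y) dx ∧ dy.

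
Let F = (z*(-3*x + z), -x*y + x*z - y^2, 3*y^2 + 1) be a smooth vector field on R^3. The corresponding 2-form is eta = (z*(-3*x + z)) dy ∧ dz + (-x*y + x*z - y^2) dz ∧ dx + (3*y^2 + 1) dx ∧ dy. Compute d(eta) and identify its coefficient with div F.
d(eta) = (-x - 2*y - 3*z) dx ∧ dy ∧ dz; div F = -x - 2*y - 3*z

For a 2-form in R^3 of the form above, applying d gives a 3-form with coefficient ∂P/∂x + ∂Q/∂y + ∂R/∂z:
  ∂P/∂x = -3*z
  ∂Q/∂y = -x - 2*y
  ∂R/∂z = 0
Sum = -x - 2*y - 3*z, which is exactly div F.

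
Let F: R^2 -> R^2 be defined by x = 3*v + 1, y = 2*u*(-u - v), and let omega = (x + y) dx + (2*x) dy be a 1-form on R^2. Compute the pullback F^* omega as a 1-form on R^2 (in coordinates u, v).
F^* omega = (-24*u*v - 8*u - 12*v^2 - 4*v) du + (-6*u^2 - 18*u*v - 4*u + 9*v + 3) dv

Using F^*(f dg) = (f ∘ F) d(g ∘ F), substitute each coordinate x_i by F_i(u, v) in f_i, and replace dx_i by d F_i = (∂F_i/∂u) du + (∂F_i/∂v) dv.
  For the x component: f_1(F) = -2*u^2 - 2*u*v + 3*v + 1; d F_1 = (0) du + (3) dv
  For the y component: f_2(F) = 6*v + 2; d F_2 = (-4*u - 2*v) du + (-2*u) dv
Combining and collecting du, dv coefficients:
  coeff of du: -24*u*v - 8*u - 12*v^2 - 4*v
  coeff of dv: -6*u^2 - 18*u*v - 4*u + 9*v + 3
F^* omega = (-24*u*v - 8*u - 12*v^2 - 4*v) du + (-6*u^2 - 18*u*v - 4*u + 9*v + 3) dv.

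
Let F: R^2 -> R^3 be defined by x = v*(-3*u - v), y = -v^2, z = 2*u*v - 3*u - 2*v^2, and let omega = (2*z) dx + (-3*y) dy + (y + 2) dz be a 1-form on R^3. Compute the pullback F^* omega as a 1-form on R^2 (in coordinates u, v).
F^* omega = (-12*u*v^2 + 18*u*v + 10*v^3 + 3*v^2 + 4*v - 6) du + (-12*u^2*v + 18*u^2 + 2*u*v^2 + 12*u*v + 4*u + 6*v^3 - 8*v) dv

Using F^*(f dg) = (f ∘ F) d(g ∘ F), substitute each coordinate x_i by F_i(u, v) in f_i, and replace dx_i by d F_i = (∂F_i/∂u) du + (∂F_i/∂v) dv.
  For the x component: f_1(F) = 4*u*v - 6*u - 4*v^2; d F_1 = (-3*v) du + (-3*u - 2*v) dv
  For the y component: f_2(F) = 3*v^2; d F_2 = (0) du + (-2*v) dv
  For the z component: f_3(F) = 2 - v^2; d F_3 = (2*v - 3) du + (2*u - 4*v) dv
Combining and collecting du, dv coefficients:
  coeff of du: -12*u*v^2 + 18*u*v + 10*v^3 + 3*v^2 + 4*v - 6
  coeff of dv: -12*u^2*v + 18*u^2 + 2*u*v^2 + 12*u*v + 4*u + 6*v^3 - 8*v
F^* omega = (-12*u*v^2 + 18*u*v + 10*v^3 + 3*v^2 + 4*v - 6) du + (-12*u^2*v + 18*u^2 + 2*u*v^2 + 12*u*v + 4*u + 6*v^3 - 8*v) dv.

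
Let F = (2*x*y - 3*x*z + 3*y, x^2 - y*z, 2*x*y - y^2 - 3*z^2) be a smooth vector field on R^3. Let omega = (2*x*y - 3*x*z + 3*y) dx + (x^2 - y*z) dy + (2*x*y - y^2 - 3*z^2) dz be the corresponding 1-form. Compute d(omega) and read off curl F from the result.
d(omega) = (2*x - y) dy ∧ dz + (-3*x - 2*y) dz ∧ dx + (-3) dx ∧ dy; curl F = (2*x - y, -3*x - 2*y, -3)

d omega = sum_{i<j} (∂f_j/∂x_i - ∂f_i/∂x_j) dx_i ∧ dx_j. Under the identification (dy ∧ dz, dz ∧ dx, dx ∧ dy) ↔ (e_x, e_y, e_z), the coefficients are exactly the components of curl F. Compute:
  ∂R/∂y - ∂Q/∂z = (2*x - 2*y) - (-y) = 2*x - y
  ∂P/∂z - ∂R/∂x = (-3*x) - (2*y) = -3*x - 2*y
  ∂Q/∂x - ∂P/∂y = (2*x) - (2*x + 3) = -3.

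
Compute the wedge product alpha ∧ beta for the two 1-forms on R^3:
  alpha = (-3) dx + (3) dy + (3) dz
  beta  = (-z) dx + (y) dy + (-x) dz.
alpha ∧ beta = (-3*y + 3*z) dx ∧ dy + (3*x + 3*z) dx ∧ dz + (-3*x - 3*y) dy ∧ dz

Distribute the wedge, using dx_i ∧ dx_j = -dx_j ∧ dx_i and dx_i ∧ dx_i = 0. For each pair (i, j) with i < j, the coefficient of dx_i ∧ dx_j in alpha ∧ beta is (alpha_i * beta_j - alpha_j * beta_i). Collecting: alpha ∧ beta = (-3*y + 3*z) dx ∧ dy + (3*x + 3*z) dx ∧ dz + (-3*x - 3*y) dy ∧ dz.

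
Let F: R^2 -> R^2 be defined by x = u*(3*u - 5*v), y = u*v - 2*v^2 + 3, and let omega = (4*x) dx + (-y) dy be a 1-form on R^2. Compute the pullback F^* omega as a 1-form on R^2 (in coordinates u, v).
F^* omega = (72*u^3 - 180*u^2*v + 99*u*v^2 + 2*v^3 - 3*v) du + (-60*u^3 + 99*u^2*v + 6*u*v^2 - 3*u - 8*v^3 + 12*v) dv

Using F^*(f dg) = (f ∘ F) d(g ∘ F), substitute each coordinate x_i by F_i(u, v) in f_i, and replace dx_i by d F_i = (∂F_i/∂u) du + (∂F_i/∂v) dv.
  For the x component: f_1(F) = 4*u*(3*u - 5*v); d F_1 = (6*u - 5*v) du + (-5*u) dv
  For the y component: f_2(F) = -u*v + 2*v^2 - 3; d F_2 = (v) du + (u - 4*v) dv
Combining and collecting du, dv coefficients:
  coeff of du: 72*u^3 - 180*u^2*v + 99*u*v^2 + 2*v^3 - 3*v
  coeff of dv: -60*u^3 + 99*u^2*v + 6*u*v^2 - 3*u - 8*v^3 + 12*v
F^* omega = (72*u^3 - 180*u^2*v + 99*u*v^2 + 2*v^3 - 3*v) du + (-60*u^3 + 99*u^2*v + 6*u*v^2 - 3*u - 8*v^3 + 12*v) dv.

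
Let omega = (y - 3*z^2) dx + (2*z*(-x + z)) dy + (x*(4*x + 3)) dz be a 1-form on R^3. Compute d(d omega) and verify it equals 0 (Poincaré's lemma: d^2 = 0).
d(d omega) = 0

Step 1: d omega = sum_{i<j} (∂f_j/∂x_i - ∂f_i/∂x_j) dx_i ∧ dx_j:
  coeff of dx ∧ dy: -2*z - 1
  coeff of dx ∧ dz: 8*x + 6*z + 3
  coeff of dy ∧ dz: 2*x - 4*z
Step 2: Apply d again to each 2-form coefficient. The only possible 3-form in R^3 is dx ∧ dy ∧ dz, with coefficient
  ∂(coeff of dy∧dz)/∂x - ∂(coeff of dx∧dz)/∂y + ∂(coeff of dx∧dy)/∂z
  = ∂/∂x (2*x - 4*z) - ∂/∂y (8*x + 6*z + 3) + ∂/∂z (-2*z - 1).
Each of these terms simplifies to sums of mixed partials that cancel in pairs. The result is 0 (by equality of mixed partials for smooth functions — Schwarz / Clairaut).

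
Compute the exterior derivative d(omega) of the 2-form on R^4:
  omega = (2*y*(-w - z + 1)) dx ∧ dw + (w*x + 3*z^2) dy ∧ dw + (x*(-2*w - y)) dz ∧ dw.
d(omega) = (3*w + 2*z - 2) dx ∧ dy ∧ dw + (-2*w + y) dx ∧ dz ∧ dw + (-x - 6*z) dy ∧ dz ∧ dw

For a 2-form omega = sum_{i<j} g_{ij} dx_i ∧ dx_j, the exterior derivative is
  d(omega) = sum_{i<j} d(g_{ij}) ∧ dx_i ∧ dx_j = sum_{i<j, k} (∂g_{ij}/∂x_k) dx_k ∧ dx_i ∧ dx_j.
Expand each term, using dx_k ∧ dx_i ∧ dx_j = sgn(permutation) dx_{(a)} ∧ dx_{(b)} ∧ dx_{(c)} with (a < b < c) sorted:
  d(2*y*(-w - z + 1)) includes (∂/∂y)(2*y*(-w - z + 1)) dy = (-2*w - 2*z + 2) dy, which multiplied by dx ∧ dw gives (2*w + 2*z - 2) dx ∧ dy ∧ dw
  d(2*y*(-w - z + 1)) includes (∂/∂z)(2*y*(-w - z + 1)) dz = (-2*y) dz, which multiplied by dx ∧ dw gives (2*y) dx ∧ dz ∧ dw
  d(w*x + 3*z^2) includes (∂/∂x)(w*x + 3*z^2) dx = (w) dx, which multiplied by dy ∧ dw gives (w) dx ∧ dy ∧ dw
  d(w*x + 3*z^2) includes (∂/∂z)(w*x + 3*z^2) dz = (6*z) dz, which multiplied by dy ∧ dw gives (-6*z) dy ∧ dz ∧ dw
  d(x*(-2*w - y)) includes (∂/∂x)(x*(-2*w - y)) dx = (-2*w - y) dx, which multiplied by dz ∧ dw gives (-2*w - y) dx ∧ dz ∧ dw
  d(x*(-2*w - y)) includes (∂/∂y)(x*(-2*w - y)) dy = (-x) dy, which multiplied by dz ∧ dw gives (-x) dy ∧ dz ∧ dw
Collecting like 3-forms: d(omega) = (3*w + 2*z - 2) dx ∧ dy ∧ dw + (-2*w + y) dx ∧ dz ∧ dw + (-x - 6*z) dy ∧ dz ∧ dw.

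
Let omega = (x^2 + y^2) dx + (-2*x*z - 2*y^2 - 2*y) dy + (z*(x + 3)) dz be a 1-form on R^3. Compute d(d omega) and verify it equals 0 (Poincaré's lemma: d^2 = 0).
d(d omega) = 0

Step 1: d omega = sum_{i<j} (∂f_j/∂x_i - ∂f_i/∂x_j) dx_i ∧ dx_j:
  coeff of dx ∧ dy: -2*y - 2*z
  coeff of dx ∧ dz: z
  coeff of dy ∧ dz: 2*x
Step 2: Apply d again to each 2-form coefficient. The only possible 3-form in R^3 is dx ∧ dy ∧ dz, with coefficient
  ∂(coeff of dy∧dz)/∂x - ∂(coeff of dx∧dz)/∂y + ∂(coeff of dx∧dy)/∂z
  = ∂/∂x (2*x) - ∂/∂y (z) + ∂/∂z (-2*y - 2*z).
Each of these terms simplifies to sums of mixed partials that cancel in pairs. The result is 0 (by equality of mixed partials for smooth functions — Schwarz / Clairaut).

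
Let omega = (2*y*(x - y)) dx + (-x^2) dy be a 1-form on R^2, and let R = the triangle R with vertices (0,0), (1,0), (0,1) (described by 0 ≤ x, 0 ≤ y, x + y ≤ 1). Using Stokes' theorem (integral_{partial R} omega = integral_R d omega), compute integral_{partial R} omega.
integral_(partial R) omega = 0

Stokes: integral_partial_R omega = integral_R d omega with d omega = (∂Q/∂x - ∂P/∂y) dx ∧ dy.
  ∂Q/∂x = -2*x
  ∂P/∂y = 2*x - 4*y
  integrand = ∂Q/∂x - ∂P/∂y = -4*x + 4*y.
Integrating over R: integral_0^1 integral_0^{1-x} (-4*x + 4*y) dy dx = 0.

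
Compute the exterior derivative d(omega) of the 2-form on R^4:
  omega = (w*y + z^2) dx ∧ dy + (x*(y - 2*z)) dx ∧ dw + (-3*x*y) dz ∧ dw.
d(omega) = (2*z) dx ∧ dy ∧ dz + (-x + y) dx ∧ dy ∧ dw + (2*x - 3*y) dx ∧ dz ∧ dw + (-3*x) dy ∧ dz ∧ dw

For a 2-form omega = sum_{i<j} g_{ij} dx_i ∧ dx_j, the exterior derivative is
  d(omega) = sum_{i<j} d(g_{ij}) ∧ dx_i ∧ dx_j = sum_{i<j, k} (∂g_{ij}/∂x_k) dx_k ∧ dx_i ∧ dx_j.
Expand each term, using dx_k ∧ dx_i ∧ dx_j = sgn(permutation) dx_{(a)} ∧ dx_{(b)} ∧ dx_{(c)} with (a < b < c) sorted:
  d(w*y + z^2) includes (∂/∂z)(w*y + z^2) dz = (2*z) dz, which multiplied by dx ∧ dy gives (2*z) dx ∧ dy ∧ dz
  d(w*y + z^2) includes (∂/∂w)(w*y + z^2) dw = (y) dw, which multiplied by dx ∧ dy gives (y) dx ∧ dy ∧ dw
  d(x*(y - 2*z)) includes (∂/∂y)(x*(y - 2*z)) dy = (x) dy, which multiplied by dx ∧ dw gives (-x) dx ∧ dy ∧ dw
  d(x*(y - 2*z)) includes (∂/∂z)(x*(y - 2*z)) dz = (-2*x) dz, which multiplied by dx ∧ dw gives (2*x) dx ∧ dz ∧ dw
  d(-3*x*y) includes (∂/∂x)(-3*x*y) dx = (-3*y) dx, which multiplied by dz ∧ dw gives (-3*y) dx ∧ dz ∧ dw
  d(-3*x*y) includes (∂/∂y)(-3*x*y) dy = (-3*x) dy, which multiplied by dz ∧ dw gives (-3*x) dy ∧ dz ∧ dw
Collecting like 3-forms: d(omega) = (2*z) dx ∧ dy ∧ dz + (-x + y) dx ∧ dy ∧ dw + (2*x - 3*y) dx ∧ dz ∧ dw + (-3*x) dy ∧ dz ∧ dw.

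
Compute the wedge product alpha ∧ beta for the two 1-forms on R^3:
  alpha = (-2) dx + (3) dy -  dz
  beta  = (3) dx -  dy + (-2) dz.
alpha ∧ beta = (-7) dx ∧ dy + (7) dx ∧ dz + (-7) dy ∧ dz

Distribute the wedge, using dx_i ∧ dx_j = -dx_j ∧ dx_i and dx_i ∧ dx_i = 0. For each pair (i, j) with i < j, the coefficient of dx_i ∧ dx_j in alpha ∧ beta is (alpha_i * beta_j - alpha_j * beta_i). Collecting: alpha ∧ beta = (-7) dx ∧ dy + (7) dx ∧ dz + (-7) dy ∧ dz.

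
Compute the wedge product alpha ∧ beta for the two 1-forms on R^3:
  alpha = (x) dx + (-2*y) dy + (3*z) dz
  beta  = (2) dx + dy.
alpha ∧ beta = (x + 4*y) dx ∧ dy + (-6*z) dx ∧ dz + (-3*z) dy ∧ dz

Distribute the wedge, using dx_i ∧ dx_j = -dx_j ∧ dx_i and dx_i ∧ dx_i = 0. For each pair (i, j) with i < j, the coefficient of dx_i ∧ dx_j in alpha ∧ beta is (alpha_i * beta_j - alpha_j * beta_i). Collecting: alpha ∧ beta = (x + 4*y) dx ∧ dy + (-6*z) dx ∧ dz + (-3*z) dy ∧ dz.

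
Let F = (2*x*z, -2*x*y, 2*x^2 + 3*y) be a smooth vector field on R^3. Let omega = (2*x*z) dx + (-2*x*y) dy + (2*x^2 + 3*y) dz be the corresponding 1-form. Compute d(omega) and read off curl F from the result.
d(omega) = (3) dy ∧ dz + (-2*x) dz ∧ dx + (-2*y) dx ∧ dy; curl F = (3, -2*x, -2*y)

d omega = sum_{i<j} (∂f_j/∂x_i - ∂f_i/∂x_j) dx_i ∧ dx_j. Under the identification (dy ∧ dz, dz ∧ dx, dx ∧ dy) ↔ (e_x, e_y, e_z), the coefficients are exactly the components of curl F. Compute:
  ∂R/∂y - ∂Q/∂z = (3) - (0) = 3
  ∂P/∂z - ∂R/∂x = (2*x) - (4*x) = -2*x
  ∂Q/∂x - ∂P/∂y = (-2*y) - (0) = -2*y.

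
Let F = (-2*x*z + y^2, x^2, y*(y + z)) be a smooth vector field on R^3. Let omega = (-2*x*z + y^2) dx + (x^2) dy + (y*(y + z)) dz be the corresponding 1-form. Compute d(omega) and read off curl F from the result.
d(omega) = (2*y + z) dy ∧ dz + (-2*x) dz ∧ dx + (2*x - 2*y) dx ∧ dy; curl F = (2*y + z, -2*x, 2*x - 2*y)

d omega = sum_{i<j} (∂f_j/∂x_i - ∂f_i/∂x_j) dx_i ∧ dx_j. Under the identification (dy ∧ dz, dz ∧ dx, dx ∧ dy) ↔ (e_x, e_y, e_z), the coefficients are exactly the components of curl F. Compute:
  ∂R/∂y - ∂Q/∂z = (2*y + z) - (0) = 2*y + z
  ∂P/∂z - ∂R/∂x = (-2*x) - (0) = -2*x
  ∂Q/∂x - ∂P/∂y = (2*x) - (2*y) = 2*x - 2*y.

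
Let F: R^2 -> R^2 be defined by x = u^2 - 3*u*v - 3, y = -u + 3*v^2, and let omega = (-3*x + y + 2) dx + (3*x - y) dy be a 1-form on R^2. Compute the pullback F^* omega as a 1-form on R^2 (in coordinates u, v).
F^* omega = (-6*u^3 + 27*u^2*v - 5*u^2 - 21*u*v^2 + 12*u*v + 21*u - 9*v^3 + 3*v^2 - 33*v + 9) du + (9*u^3 - 9*u^2*v + 3*u^2 - 63*u*v^2 + 6*u*v - 33*u - 18*v^3 - 54*v) dv

Using F^*(f dg) = (f ∘ F) d(g ∘ F), substitute each coordinate x_i by F_i(u, v) in f_i, and replace dx_i by d F_i = (∂F_i/∂u) du + (∂F_i/∂v) dv.
  For the x component: f_1(F) = -3*u^2 + 9*u*v - u + 3*v^2 + 11; d F_1 = (2*u - 3*v) du + (-3*u) dv
  For the y component: f_2(F) = 3*u^2 - 9*u*v + u - 3*v^2 - 9; d F_2 = (-1) du + (6*v) dv
Combining and collecting du, dv coefficients:
  coeff of du: -6*u^3 + 27*u^2*v - 5*u^2 - 21*u*v^2 + 12*u*v + 21*u - 9*v^3 + 3*v^2 - 33*v + 9
  coeff of dv: 9*u^3 - 9*u^2*v + 3*u^2 - 63*u*v^2 + 6*u*v - 33*u - 18*v^3 - 54*v
F^* omega = (-6*u^3 + 27*u^2*v - 5*u^2 - 21*u*v^2 + 12*u*v + 21*u - 9*v^3 + 3*v^2 - 33*v + 9) du + (9*u^3 - 9*u^2*v + 3*u^2 - 63*u*v^2 + 6*u*v - 33*u - 18*v^3 - 54*v) dv.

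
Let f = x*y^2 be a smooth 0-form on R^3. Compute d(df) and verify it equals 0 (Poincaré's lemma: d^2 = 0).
d(df) = 0

Step 1: df = sum_i (∂f/∂x_i) dx_i = (y^2) dx + (2*x*y) dy + (0) dz.
Step 2: Apply d again. Using the 1-form formula, the coefficient of dx ∧ dy in d(df) is ∂^2 f/∂x ∂y - ∂^2 f/∂y ∂x = (2*y) - (2*y) = 0 (equality of mixed partials for smooth f).
Similarly for dx ∧ dz and dy ∧ dz — all coefficients vanish. So d(df) = 0.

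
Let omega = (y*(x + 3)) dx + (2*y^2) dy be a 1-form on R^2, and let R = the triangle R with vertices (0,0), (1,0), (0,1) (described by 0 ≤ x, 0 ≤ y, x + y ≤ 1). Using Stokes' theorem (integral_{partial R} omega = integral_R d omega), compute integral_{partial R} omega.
integral_(partial R) omega = -5/3

Stokes: integral_partial_R omega = integral_R d omega with d omega = (∂Q/∂x - ∂P/∂y) dx ∧ dy.
  ∂Q/∂x = 0
  ∂P/∂y = x + 3
  integrand = ∂Q/∂x - ∂P/∂y = -x - 3.
Integrating over R: integral_0^1 integral_0^{1-x} (-x - 3) dy dx = -5/3.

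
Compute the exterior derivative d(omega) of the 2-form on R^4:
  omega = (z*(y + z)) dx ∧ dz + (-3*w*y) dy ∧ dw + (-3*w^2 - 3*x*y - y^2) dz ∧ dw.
d(omega) = (-z) dx ∧ dy ∧ dz + (-3*y) dx ∧ dz ∧ dw + (-3*x - 2*y) dy ∧ dz ∧ dw

For a 2-form omega = sum_{i<j} g_{ij} dx_i ∧ dx_j, the exterior derivative is
  d(omega) = sum_{i<j} d(g_{ij}) ∧ dx_i ∧ dx_j = sum_{i<j, k} (∂g_{ij}/∂x_k) dx_k ∧ dx_i ∧ dx_j.
Expand each term, using dx_k ∧ dx_i ∧ dx_j = sgn(permutation) dx_{(a)} ∧ dx_{(b)} ∧ dx_{(c)} with (a < b < c) sorted:
  d(z*(y + z)) includes (∂/∂y)(z*(y + z)) dy = (z) dy, which multiplied by dx ∧ dz gives (-z) dx ∧ dy ∧ dz
  d(-3*w^2 - 3*x*y - y^2) includes (∂/∂x)(-3*w^2 - 3*x*y - y^2) dx = (-3*y) dx, which multiplied by dz ∧ dw gives (-3*y) dx ∧ dz ∧ dw
  d(-3*w^2 - 3*x*y - y^2) includes (∂/∂y)(-3*w^2 - 3*x*y - y^2) dy = (-3*x - 2*y) dy, which multiplied by dz ∧ dw gives (-3*x - 2*y) dy ∧ dz ∧ dw
Collecting like 3-forms: d(omega) = (-z) dx ∧ dy ∧ dz + (-3*y) dx ∧ dz ∧ dw + (-3*x - 2*y) dy ∧ dz ∧ dw.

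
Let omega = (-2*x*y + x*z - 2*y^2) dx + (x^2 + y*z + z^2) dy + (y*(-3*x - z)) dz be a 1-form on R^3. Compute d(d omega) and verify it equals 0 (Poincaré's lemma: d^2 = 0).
d(d omega) = 0

Step 1: d omega = sum_{i<j} (∂f_j/∂x_i - ∂f_i/∂x_j) dx_i ∧ dx_j:
  coeff of dx ∧ dy: 4*x + 4*y
  coeff of dx ∧ dz: -x - 3*y
  coeff of dy ∧ dz: -3*x - y - 3*z
Step 2: Apply d again to each 2-form coefficient. The only possible 3-form in R^3 is dx ∧ dy ∧ dz, with coefficient
  ∂(coeff of dy∧dz)/∂x - ∂(coeff of dx∧dz)/∂y + ∂(coeff of dx∧dy)/∂z
  = ∂/∂x (-3*x - y - 3*z) - ∂/∂y (-x - 3*y) + ∂/∂z (4*x + 4*y).
Each of these terms simplifies to sums of mixed partials that cancel in pairs. The result is 0 (by equality of mixed partials for smooth functions — Schwarz / Clairaut).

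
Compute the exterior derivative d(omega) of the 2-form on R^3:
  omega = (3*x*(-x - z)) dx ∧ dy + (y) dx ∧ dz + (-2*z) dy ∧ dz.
d(omega) = (-3*x - 1) dx ∧ dy ∧ dz

For a 2-form omega = sum_{i<j} g_{ij} dx_i ∧ dx_j, the exterior derivative is
  d(omega) = sum_{i<j} d(g_{ij}) ∧ dx_i ∧ dx_j = sum_{i<j, k} (∂g_{ij}/∂x_k) dx_k ∧ dx_i ∧ dx_j.
Expand each term, using dx_k ∧ dx_i ∧ dx_j = sgn(permutation) dx_{(a)} ∧ dx_{(b)} ∧ dx_{(c)} with (a < b < c) sorted:
  d(3*x*(-x - z)) includes (∂/∂z)(3*x*(-x - z)) dz = (-3*x) dz, which multiplied by dx ∧ dy gives (-3*x) dx ∧ dy ∧ dz
  d(y) includes (∂/∂y)(y) dy = (1) dy, which multiplied by dx ∧ dz gives (-1) dx ∧ dy ∧ dz
Collecting like 3-forms: d(omega) = (-3*x - 1) dx ∧ dy ∧ dz.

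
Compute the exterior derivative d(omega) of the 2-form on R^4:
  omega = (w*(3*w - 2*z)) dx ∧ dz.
d(omega) = (6*w - 2*z) dx ∧ dz ∧ dw

For a 2-form omega = sum_{i<j} g_{ij} dx_i ∧ dx_j, the exterior derivative is
  d(omega) = sum_{i<j} d(g_{ij}) ∧ dx_i ∧ dx_j = sum_{i<j, k} (∂g_{ij}/∂x_k) dx_k ∧ dx_i ∧ dx_j.
Expand each term, using dx_k ∧ dx_i ∧ dx_j = sgn(permutation) dx_{(a)} ∧ dx_{(b)} ∧ dx_{(c)} with (a < b < c) sorted:
  d(w*(3*w - 2*z)) includes (∂/∂w)(w*(3*w - 2*z)) dw = (6*w - 2*z) dw, which multiplied by dx ∧ dz gives (6*w - 2*z) dx ∧ dz ∧ dw
Collecting like 3-forms: d(omega) = (6*w - 2*z) dx ∧ dz ∧ dw.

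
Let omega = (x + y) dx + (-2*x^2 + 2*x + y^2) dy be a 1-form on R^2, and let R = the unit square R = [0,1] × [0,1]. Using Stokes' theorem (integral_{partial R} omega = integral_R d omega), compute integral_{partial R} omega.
integral_(partial R) omega = -1

Stokes: integral_partial_R omega = integral_R d omega with d omega = (∂Q/∂x - ∂P/∂y) dx ∧ dy.
  ∂Q/∂x = 2 - 4*x
  ∂P/∂y = 1
  integrand = ∂Q/∂x - ∂P/∂y = 1 - 4*x.
Integrating over R: integral_0^1 integral_0^1 (1 - 4*x) dx dy = -1.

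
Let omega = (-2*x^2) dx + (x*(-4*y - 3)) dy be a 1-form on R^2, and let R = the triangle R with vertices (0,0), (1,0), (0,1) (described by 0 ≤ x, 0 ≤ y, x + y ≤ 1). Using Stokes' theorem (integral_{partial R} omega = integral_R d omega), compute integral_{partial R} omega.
integral_(partial R) omega = -13/6

Stokes: integral_partial_R omega = integral_R d omega with d omega = (∂Q/∂x - ∂P/∂y) dx ∧ dy.
  ∂Q/∂x = -4*y - 3
  ∂P/∂y = 0
  integrand = ∂Q/∂x - ∂P/∂y = -4*y - 3.
Integrating over R: integral_0^1 integral_0^{1-x} (-4*y - 3) dy dx = -13/6.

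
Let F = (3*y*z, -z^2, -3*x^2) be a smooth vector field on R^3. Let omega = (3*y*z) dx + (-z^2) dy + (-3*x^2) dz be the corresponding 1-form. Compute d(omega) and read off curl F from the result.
d(omega) = (2*z) dy ∧ dz + (6*x + 3*y) dz ∧ dx + (-3*z) dx ∧ dy; curl F = (2*z, 6*x + 3*y, -3*z)

d omega = sum_{i<j} (∂f_j/∂x_i - ∂f_i/∂x_j) dx_i ∧ dx_j. Under the identification (dy ∧ dz, dz ∧ dx, dx ∧ dy) ↔ (e_x, e_y, e_z), the coefficients are exactly the components of curl F. Compute:
  ∂R/∂y - ∂Q/∂z = (0) - (-2*z) = 2*z
  ∂P/∂z - ∂R/∂x = (3*y) - (-6*x) = 6*x + 3*y
  ∂Q/∂x - ∂P/∂y = (0) - (3*z) = -3*z.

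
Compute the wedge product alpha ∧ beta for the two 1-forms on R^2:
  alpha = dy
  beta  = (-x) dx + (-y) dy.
alpha ∧ beta = (x) dx ∧ dy

Distribute the wedge, using dx_i ∧ dx_j = -dx_j ∧ dx_i and dx_i ∧ dx_i = 0. For each pair (i, j) with i < j, the coefficient of dx_i ∧ dx_j in alpha ∧ beta is (alpha_i * beta_j - alpha_j * beta_i). Collecting: alpha ∧ beta = (x) dx ∧ dy.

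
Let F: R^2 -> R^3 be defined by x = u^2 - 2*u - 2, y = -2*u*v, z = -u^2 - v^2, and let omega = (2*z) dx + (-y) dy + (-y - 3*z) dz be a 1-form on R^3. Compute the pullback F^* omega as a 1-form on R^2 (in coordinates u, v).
F^* omega = (-10*u^3 - 4*u^2*v + 4*u^2 - 14*u*v^2 + 4*v^2) du + (2*v*(-5*u^2 - 2*u*v - 3*v^2)) dv

Using F^*(f dg) = (f ∘ F) d(g ∘ F), substitute each coordinate x_i by F_i(u, v) in f_i, and replace dx_i by d F_i = (∂F_i/∂u) du + (∂F_i/∂v) dv.
  For the x component: f_1(F) = -2*u^2 - 2*v^2; d F_1 = (2*u - 2) du + (0) dv
  For the y component: f_2(F) = 2*u*v; d F_2 = (-2*v) du + (-2*u) dv
  For the z component: f_3(F) = 3*u^2 + 2*u*v + 3*v^2; d F_3 = (-2*u) du + (-2*v) dv
Combining and collecting du, dv coefficients:
  coeff of du: -10*u^3 - 4*u^2*v + 4*u^2 - 14*u*v^2 + 4*v^2
  coeff of dv: 2*v*(-5*u^2 - 2*u*v - 3*v^2)
F^* omega = (-10*u^3 - 4*u^2*v + 4*u^2 - 14*u*v^2 + 4*v^2) du + (2*v*(-5*u^2 - 2*u*v - 3*v^2)) dv.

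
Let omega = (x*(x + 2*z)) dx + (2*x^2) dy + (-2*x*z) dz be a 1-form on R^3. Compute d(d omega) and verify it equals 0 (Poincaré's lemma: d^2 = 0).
d(d omega) = 0

Step 1: d omega = sum_{i<j} (∂f_j/∂x_i - ∂f_i/∂x_j) dx_i ∧ dx_j:
  coeff of dx ∧ dy: 4*x
  coeff of dx ∧ dz: -2*x - 2*z
  coeff of dy ∧ dz: 0
Step 2: Apply d again to each 2-form coefficient. The only possible 3-form in R^3 is dx ∧ dy ∧ dz, with coefficient
  ∂(coeff of dy∧dz)/∂x - ∂(coeff of dx∧dz)/∂y + ∂(coeff of dx∧dy)/∂z
  = ∂/∂x (0) - ∂/∂y (-2*x - 2*z) + ∂/∂z (4*x).
Each of these terms simplifies to sums of mixed partials that cancel in pairs. The result is 0 (by equality of mixed partials for smooth functions — Schwarz / Clairaut).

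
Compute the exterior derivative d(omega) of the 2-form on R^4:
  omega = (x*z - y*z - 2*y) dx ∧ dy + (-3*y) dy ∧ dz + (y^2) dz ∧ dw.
d(omega) = (x - y) dx ∧ dy ∧ dz + (2*y) dy ∧ dz ∧ dw

For a 2-form omega = sum_{i<j} g_{ij} dx_i ∧ dx_j, the exterior derivative is
  d(omega) = sum_{i<j} d(g_{ij}) ∧ dx_i ∧ dx_j = sum_{i<j, k} (∂g_{ij}/∂x_k) dx_k ∧ dx_i ∧ dx_j.
Expand each term, using dx_k ∧ dx_i ∧ dx_j = sgn(permutation) dx_{(a)} ∧ dx_{(b)} ∧ dx_{(c)} with (a < b < c) sorted:
  d(x*z - y*z - 2*y) includes (∂/∂z)(x*z - y*z - 2*y) dz = (x - y) dz, which multiplied by dx ∧ dy gives (x - y) dx ∧ dy ∧ dz
  d(y^2) includes (∂/∂y)(y^2) dy = (2*y) dy, which multiplied by dz ∧ dw gives (2*y) dy ∧ dz ∧ dw
Collecting like 3-forms: d(omega) = (x - y) dx ∧ dy ∧ dz + (2*y) dy ∧ dz ∧ dw.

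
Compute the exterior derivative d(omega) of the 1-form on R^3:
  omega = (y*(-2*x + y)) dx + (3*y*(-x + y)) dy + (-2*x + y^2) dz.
d(omega) = (2*x - 5*y) dx ∧ dy + (-2) dx ∧ dz + (2*y) dy ∧ dz

For a 1-form omega = sum_i f_i dx_i, the exterior derivative is
  d(omega) = sum_{i < j} (∂f_j/∂x_i - ∂f_i/∂x_j) dx_i ∧ dx_j.
  coefficient of dx ∧ dy: ∂f_2/∂x - ∂f_1/∂y = ∂(3*y*(-x + y))/∂x - ∂(y*(-2*x + y))/∂y = 2*x - 5*y
  coefficient of dx ∧ dz: ∂f_3/∂x - ∂f_1/∂z = ∂(-2*x + y^2)/∂x - ∂(y*(-2*x + y))/∂z = -2
  coefficient of dy ∧ dz: ∂f_3/∂y - ∂f_2/∂z = ∂(-2*x + y^2)/∂y - ∂(3*y*(-x + y))/∂z = 2*y
Assembling: d(omega) = (2*x - 5*y) dx ∧ dy + (-2) dx ∧ dz + (2*y) dy ∧ dz.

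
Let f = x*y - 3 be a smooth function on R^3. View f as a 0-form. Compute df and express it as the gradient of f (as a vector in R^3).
df = (y) dx + (x) dy + (0) dz; grad f = (y, x, 0)

For a 0-form f, d f = (∂f/∂x) dx + (∂f/∂y) dy + (∂f/∂z) dz. The components of the vector representation are exactly the entries of grad f in Cartesian coordinates:
  ∂f/∂x = y
  ∂f/∂y = x
  ∂f/∂z = 0.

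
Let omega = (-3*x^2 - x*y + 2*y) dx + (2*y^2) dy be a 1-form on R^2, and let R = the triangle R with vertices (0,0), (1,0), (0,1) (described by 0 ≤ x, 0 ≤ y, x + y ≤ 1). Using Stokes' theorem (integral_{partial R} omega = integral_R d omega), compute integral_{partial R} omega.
integral_(partial R) omega = -5/6

Stokes: integral_partial_R omega = integral_R d omega with d omega = (∂Q/∂x - ∂P/∂y) dx ∧ dy.
  ∂Q/∂x = 0
  ∂P/∂y = 2 - x
  integrand = ∂Q/∂x - ∂P/∂y = x - 2.
Integrating over R: integral_0^1 integral_0^{1-x} (x - 2) dy dx = -5/6.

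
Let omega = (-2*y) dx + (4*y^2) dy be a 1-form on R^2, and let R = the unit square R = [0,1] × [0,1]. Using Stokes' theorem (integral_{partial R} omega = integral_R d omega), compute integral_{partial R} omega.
integral_(partial R) omega = 2

Stokes: integral_partial_R omega = integral_R d omega with d omega = (∂Q/∂x - ∂P/∂y) dx ∧ dy.
  ∂Q/∂x = 0
  ∂P/∂y = -2
  integrand = ∂Q/∂x - ∂P/∂y = 2.
Integrating over R: integral_0^1 integral_0^1 (2) dx dy = 2.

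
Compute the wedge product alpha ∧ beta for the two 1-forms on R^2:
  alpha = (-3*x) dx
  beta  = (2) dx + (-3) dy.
alpha ∧ beta = (9*x) dx ∧ dy

Distribute the wedge, using dx_i ∧ dx_j = -dx_j ∧ dx_i and dx_i ∧ dx_i = 0. For each pair (i, j) with i < j, the coefficient of dx_i ∧ dx_j in alpha ∧ beta is (alpha_i * beta_j - alpha_j * beta_i). Collecting: alpha ∧ beta = (9*x) dx ∧ dy.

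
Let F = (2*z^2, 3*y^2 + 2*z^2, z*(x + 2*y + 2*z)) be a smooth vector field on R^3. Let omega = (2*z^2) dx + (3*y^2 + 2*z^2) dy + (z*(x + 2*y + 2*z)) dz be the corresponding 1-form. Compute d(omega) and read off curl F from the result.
d(omega) = (-2*z) dy ∧ dz + (3*z) dz ∧ dx + (0) dx ∧ dy; curl F = (-2*z, 3*z, 0)

d omega = sum_{i<j} (∂f_j/∂x_i - ∂f_i/∂x_j) dx_i ∧ dx_j. Under the identification (dy ∧ dz, dz ∧ dx, dx ∧ dy) ↔ (e_x, e_y, e_z), the coefficients are exactly the components of curl F. Compute:
  ∂R/∂y - ∂Q/∂z = (2*z) - (4*z) = -2*z
  ∂P/∂z - ∂R/∂x = (4*z) - (z) = 3*z
  ∂Q/∂x - ∂P/∂y = (0) - (0) = 0.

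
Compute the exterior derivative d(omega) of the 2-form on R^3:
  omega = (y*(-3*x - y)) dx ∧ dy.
d(omega) = 0

For a 2-form omega = sum_{i<j} g_{ij} dx_i ∧ dx_j, the exterior derivative is
  d(omega) = sum_{i<j} d(g_{ij}) ∧ dx_i ∧ dx_j = sum_{i<j, k} (∂g_{ij}/∂x_k) dx_k ∧ dx_i ∧ dx_j.
Expand each term, using dx_k ∧ dx_i ∧ dx_j = sgn(permutation) dx_{(a)} ∧ dx_{(b)} ∧ dx_{(c)} with (a < b < c) sorted:

Collecting like 3-forms: d(omega) = 0.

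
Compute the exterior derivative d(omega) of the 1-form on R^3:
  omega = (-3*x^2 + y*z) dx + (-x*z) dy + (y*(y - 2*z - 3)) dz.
d(omega) = (-2*z) dx ∧ dy + (-y) dx ∧ dz + (x + 2*y - 2*z - 3) dy ∧ dz

For a 1-form omega = sum_i f_i dx_i, the exterior derivative is
  d(omega) = sum_{i < j} (∂f_j/∂x_i - ∂f_i/∂x_j) dx_i ∧ dx_j.
  coefficient of dx ∧ dy: ∂f_2/∂x - ∂f_1/∂y = ∂(-x*z)/∂x - ∂(-3*x^2 + y*z)/∂y = -2*z
  coefficient of dx ∧ dz: ∂f_3/∂x - ∂f_1/∂z = ∂(y*(y - 2*z - 3))/∂x - ∂(-3*x^2 + y*z)/∂z = -y
  coefficient of dy ∧ dz: ∂f_3/∂y - ∂f_2/∂z = ∂(y*(y - 2*z - 3))/∂y - ∂(-x*z)/∂z = x + 2*y - 2*z - 3
Assembling: d(omega) = (-2*z) dx ∧ dy + (-y) dx ∧ dz + (x + 2*y - 2*z - 3) dy ∧ dz.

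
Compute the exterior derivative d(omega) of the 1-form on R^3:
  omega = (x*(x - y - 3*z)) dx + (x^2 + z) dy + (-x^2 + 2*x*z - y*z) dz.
d(omega) = (3*x) dx ∧ dy + (x + 2*z) dx ∧ dz + (-z - 1) dy ∧ dz

For a 1-form omega = sum_i f_i dx_i, the exterior derivative is
  d(omega) = sum_{i < j} (∂f_j/∂x_i - ∂f_i/∂x_j) dx_i ∧ dx_j.
  coefficient of dx ∧ dy: ∂f_2/∂x - ∂f_1/∂y = ∂(x^2 + z)/∂x - ∂(x*(x - y - 3*z))/∂y = 3*x
  coefficient of dx ∧ dz: ∂f_3/∂x - ∂f_1/∂z = ∂(-x^2 + 2*x*z - y*z)/∂x - ∂(x*(x - y - 3*z))/∂z = x + 2*z
  coefficient of dy ∧ dz: ∂f_3/∂y - ∂f_2/∂z = ∂(-x^2 + 2*x*z - y*z)/∂y - ∂(x^2 + z)/∂z = -z - 1
Assembling: d(omega) = (3*x) dx ∧ dy + (x + 2*z) dx ∧ dz + (-z - 1) dy ∧ dz.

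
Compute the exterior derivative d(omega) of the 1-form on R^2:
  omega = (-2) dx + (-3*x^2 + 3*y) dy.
d(omega) = (-6*x) dx ∧ dy

For a 1-form omega = sum_i f_i dx_i, the exterior derivative is
  d(omega) = sum_{i < j} (∂f_j/∂x_i - ∂f_i/∂x_j) dx_i ∧ dx_j.
  coefficient of dx ∧ dy: ∂f_2/∂x - ∂f_1/∂y = ∂(-3*x^2 + 3*y)/∂x - ∂(-2)/∂y = -6*x
Assembling: d(omega) = (-6*x) dx ∧ dy.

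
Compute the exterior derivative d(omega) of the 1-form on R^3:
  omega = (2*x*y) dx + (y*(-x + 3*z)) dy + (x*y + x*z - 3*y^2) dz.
d(omega) = (-2*x - y) dx ∧ dy + (y + z) dx ∧ dz + (x - 9*y) dy ∧ dz

For a 1-form omega = sum_i f_i dx_i, the exterior derivative is
  d(omega) = sum_{i < j} (∂f_j/∂x_i - ∂f_i/∂x_j) dx_i ∧ dx_j.
  coefficient of dx ∧ dy: ∂f_2/∂x - ∂f_1/∂y = ∂(y*(-x + 3*z))/∂x - ∂(2*x*y)/∂y = -2*x - y
  coefficient of dx ∧ dz: ∂f_3/∂x - ∂f_1/∂z = ∂(x*y + x*z - 3*y^2)/∂x - ∂(2*x*y)/∂z = y + z
  coefficient of dy ∧ dz: ∂f_3/∂y - ∂f_2/∂z = ∂(x*y + x*z - 3*y^2)/∂y - ∂(y*(-x + 3*z))/∂z = x - 9*y
Assembling: d(omega) = (-2*x - y) dx ∧ dy + (y + z) dx ∧ dz + (x - 9*y) dy ∧ dz.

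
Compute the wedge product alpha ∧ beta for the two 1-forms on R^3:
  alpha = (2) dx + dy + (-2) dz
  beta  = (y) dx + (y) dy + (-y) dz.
alpha ∧ beta = (y) dx ∧ dy + (y) dy ∧ dz

Distribute the wedge, using dx_i ∧ dx_j = -dx_j ∧ dx_i and dx_i ∧ dx_i = 0. For each pair (i, j) with i < j, the coefficient of dx_i ∧ dx_j in alpha ∧ beta is (alpha_i * beta_j - alpha_j * beta_i). Collecting: alpha ∧ beta = (y) dx ∧ dy + (y) dy ∧ dz.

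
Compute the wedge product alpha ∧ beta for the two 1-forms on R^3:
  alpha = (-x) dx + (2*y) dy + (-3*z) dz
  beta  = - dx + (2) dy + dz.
alpha ∧ beta = (-2*x + 2*y) dx ∧ dy + (-x - 3*z) dx ∧ dz + (2*y + 6*z) dy ∧ dz

Distribute the wedge, using dx_i ∧ dx_j = -dx_j ∧ dx_i and dx_i ∧ dx_i = 0. For each pair (i, j) with i < j, the coefficient of dx_i ∧ dx_j in alpha ∧ beta is (alpha_i * beta_j - alpha_j * beta_i). Collecting: alpha ∧ beta = (-2*x + 2*y) dx ∧ dy + (-x - 3*z) dx ∧ dz + (2*y + 6*z) dy ∧ dz.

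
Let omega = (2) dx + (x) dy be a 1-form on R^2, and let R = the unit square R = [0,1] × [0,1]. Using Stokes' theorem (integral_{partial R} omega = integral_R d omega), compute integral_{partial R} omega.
integral_(partial R) omega = 1

Stokes: integral_partial_R omega = integral_R d omega with d omega = (∂Q/∂x - ∂P/∂y) dx ∧ dy.
  ∂Q/∂x = 1
  ∂P/∂y = 0
  integrand = ∂Q/∂x - ∂P/∂y = 1.
Integrating over R: integral_0^1 integral_0^1 (1) dx dy = 1.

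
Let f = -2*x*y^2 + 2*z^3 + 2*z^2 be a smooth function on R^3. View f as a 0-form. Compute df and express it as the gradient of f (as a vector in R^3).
df = (-2*y^2) dx + (-4*x*y) dy + (2*z*(3*z + 2)) dz; grad f = (-2*y^2, -4*x*y, 2*z*(3*z + 2))

For a 0-form f, d f = (∂f/∂x) dx + (∂f/∂y) dy + (∂f/∂z) dz. The components of the vector representation are exactly the entries of grad f in Cartesian coordinates:
  ∂f/∂x = -2*y^2
  ∂f/∂y = -4*x*y
  ∂f/∂z = 2*z*(3*z + 2).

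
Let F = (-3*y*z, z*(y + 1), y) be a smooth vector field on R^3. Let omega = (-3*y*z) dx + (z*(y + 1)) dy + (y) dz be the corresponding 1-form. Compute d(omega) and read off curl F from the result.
d(omega) = (-y) dy ∧ dz + (-3*y) dz ∧ dx + (3*z) dx ∧ dy; curl F = (-y, -3*y, 3*z)

d omega = sum_{i<j} (∂f_j/∂x_i - ∂f_i/∂x_j) dx_i ∧ dx_j. Under the identification (dy ∧ dz, dz ∧ dx, dx ∧ dy) ↔ (e_x, e_y, e_z), the coefficients are exactly the components of curl F. Compute:
  ∂R/∂y - ∂Q/∂z = (1) - (y + 1) = -y
  ∂P/∂z - ∂R/∂x = (-3*y) - (0) = -3*y
  ∂Q/∂x - ∂P/∂y = (0) - (-3*z) = 3*z.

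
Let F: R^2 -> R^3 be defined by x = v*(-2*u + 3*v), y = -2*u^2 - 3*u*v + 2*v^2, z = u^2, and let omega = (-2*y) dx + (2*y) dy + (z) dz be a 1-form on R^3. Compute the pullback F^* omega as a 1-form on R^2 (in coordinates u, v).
F^* omega = (18*u^3 + 28*u^2*v - 10*u*v^2 - 4*v^3) du + (4*u^3 + 14*u^2*v + 8*u*v^2 - 8*v^3) dv

Using F^*(f dg) = (f ∘ F) d(g ∘ F), substitute each coordinate x_i by F_i(u, v) in f_i, and replace dx_i by d F_i = (∂F_i/∂u) du + (∂F_i/∂v) dv.
  For the x component: f_1(F) = 4*u^2 + 6*u*v - 4*v^2; d F_1 = (-2*v) du + (-2*u + 6*v) dv
  For the y component: f_2(F) = -4*u^2 - 6*u*v + 4*v^2; d F_2 = (-4*u - 3*v) du + (-3*u + 4*v) dv
  For the z component: f_3(F) = u^2; d F_3 = (2*u) du + (0) dv
Combining and collecting du, dv coefficients:
  coeff of du: 18*u^3 + 28*u^2*v - 10*u*v^2 - 4*v^3
  coeff of dv: 4*u^3 + 14*u^2*v + 8*u*v^2 - 8*v^3
F^* omega = (18*u^3 + 28*u^2*v - 10*u*v^2 - 4*v^3) du + (4*u^3 + 14*u^2*v + 8*u*v^2 - 8*v^3) dv.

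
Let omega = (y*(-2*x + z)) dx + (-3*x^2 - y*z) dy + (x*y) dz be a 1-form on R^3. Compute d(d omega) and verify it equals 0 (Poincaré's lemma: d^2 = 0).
d(d omega) = 0

Step 1: d omega = sum_{i<j} (∂f_j/∂x_i - ∂f_i/∂x_j) dx_i ∧ dx_j:
  coeff of dx ∧ dy: -4*x - z
  coeff of dx ∧ dz: 0
  coeff of dy ∧ dz: x + y
Step 2: Apply d again to each 2-form coefficient. The only possible 3-form in R^3 is dx ∧ dy ∧ dz, with coefficient
  ∂(coeff of dy∧dz)/∂x - ∂(coeff of dx∧dz)/∂y + ∂(coeff of dx∧dy)/∂z
  = ∂/∂x (x + y) - ∂/∂y (0) + ∂/∂z (-4*x - z).
Each of these terms simplifies to sums of mixed partials that cancel in pairs. The result is 0 (by equality of mixed partials for smooth functions — Schwarz / Clairaut).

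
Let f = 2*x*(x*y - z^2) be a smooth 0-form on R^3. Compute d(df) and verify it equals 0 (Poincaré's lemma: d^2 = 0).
d(df) = 0

Step 1: df = sum_i (∂f/∂x_i) dx_i = (4*x*y - 2*z^2) dx + (2*x^2) dy + (-4*x*z) dz.
Step 2: Apply d again. Using the 1-form formula, the coefficient of dx ∧ dy in d(df) is ∂^2 f/∂x ∂y - ∂^2 f/∂y ∂x = (4*x) - (4*x) = 0 (equality of mixed partials for smooth f).
Similarly for dx ∧ dz and dy ∧ dz — all coefficients vanish. So d(df) = 0.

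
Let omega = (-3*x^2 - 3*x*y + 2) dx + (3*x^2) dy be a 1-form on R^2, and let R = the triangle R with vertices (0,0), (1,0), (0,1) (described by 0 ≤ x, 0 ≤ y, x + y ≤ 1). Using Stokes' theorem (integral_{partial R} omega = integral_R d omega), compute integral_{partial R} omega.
integral_(partial R) omega = 3/2

Stokes: integral_partial_R omega = integral_R d omega with d omega = (∂Q/∂x - ∂P/∂y) dx ∧ dy.
  ∂Q/∂x = 6*x
  ∂P/∂y = -3*x
  integrand = ∂Q/∂x - ∂P/∂y = 9*x.
Integrating over R: integral_0^1 integral_0^{1-x} (9*x) dy dx = 3/2.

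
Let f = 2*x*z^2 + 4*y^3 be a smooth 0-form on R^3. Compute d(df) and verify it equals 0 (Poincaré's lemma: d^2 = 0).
d(df) = 0

Step 1: df = sum_i (∂f/∂x_i) dx_i = (2*z^2) dx + (12*y^2) dy + (4*x*z) dz.
Step 2: Apply d again. Using the 1-form formula, the coefficient of dx ∧ dy in d(df) is ∂^2 f/∂x ∂y - ∂^2 f/∂y ∂x = (0) - (0) = 0 (equality of mixed partials for smooth f).
Similarly for dx ∧ dz and dy ∧ dz — all coefficients vanish. So d(df) = 0.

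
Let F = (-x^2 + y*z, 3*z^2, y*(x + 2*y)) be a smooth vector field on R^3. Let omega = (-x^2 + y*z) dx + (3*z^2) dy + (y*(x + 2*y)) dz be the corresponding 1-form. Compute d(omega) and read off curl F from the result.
d(omega) = (x + 4*y - 6*z) dy ∧ dz + (0) dz ∧ dx + (-z) dx ∧ dy; curl F = (x + 4*y - 6*z, 0, -z)

d omega = sum_{i<j} (∂f_j/∂x_i - ∂f_i/∂x_j) dx_i ∧ dx_j. Under the identification (dy ∧ dz, dz ∧ dx, dx ∧ dy) ↔ (e_x, e_y, e_z), the coefficients are exactly the components of curl F. Compute:
  ∂R/∂y - ∂Q/∂z = (x + 4*y) - (6*z) = x + 4*y - 6*z
  ∂P/∂z - ∂R/∂x = (y) - (y) = 0
  ∂Q/∂x - ∂P/∂y = (0) - (z) = -z.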